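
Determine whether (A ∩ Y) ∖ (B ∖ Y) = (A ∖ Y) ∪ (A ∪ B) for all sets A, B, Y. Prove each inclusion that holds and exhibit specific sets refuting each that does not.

(⟸) This inclusion fails. Take A = {1}, B = ∅, Y = ∅; then 1 ∈ (A ∖ Y) ∪ (A ∪ B) but 1 ∉ (A ∩ Y) ∖ (B ∖ Y).

(⟹) Let x ∈ (A ∩ Y) ∖ (B ∖ Y). Then either x ∈ A ∩ Y and x ∉ B; or x ∈ A ∩ B ∩ Y. In each case x ∈ (A ∖ Y) ∪ (A ∪ B), so (A ∩ Y) ∖ (B ∖ Y) ⊆ (A ∖ Y) ∪ (A ∪ B).

Only the forward inclusion holds.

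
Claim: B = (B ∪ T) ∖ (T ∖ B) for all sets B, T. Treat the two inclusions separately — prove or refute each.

Both inclusions hold.

(⟹) Let x ∈ B. Then either x ∈ B and x ∉ T; or x ∈ B ∩ T. In each case x ∈ (B ∪ T) ∖ (T ∖ B), so B ⊆ (B ∪ T) ∖ (T ∖ B).

(⟸) Let x ∈ (B ∪ T) ∖ (T ∖ B). Then either x ∈ B and x ∉ T; or x ∈ B ∩ T. In each case x ∈ B, so (B ∪ T) ∖ (T ∖ B) ⊆ B.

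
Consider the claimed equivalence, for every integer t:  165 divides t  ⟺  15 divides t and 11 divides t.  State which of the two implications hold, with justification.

Equivalent; both directions hold.

Converse. Suppose 15 ∣ t and 11 ∣ t. Any common multiple of 15 and 11 is a multiple of their lcm; here gcd(15, 11) = 1, so lcm(15, 11) = 15·11 = 165, so 165 ∣ t.

Forward direction. If 165 ∣ t, write t = 165q. Since 165 = 11·15, t = 15·(11q), so 15 ∣ t; and since 165 = 15·11, t = 11·(15q), so 11 ∣ t.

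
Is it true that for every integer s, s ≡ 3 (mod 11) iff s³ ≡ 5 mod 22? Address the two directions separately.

(→) This fails: take s = 14. Then 14 ≡ 3 (mod 11), but 14³ = 2744 ≡ 16 (mod 22), not 5.

(←) Conversely, the residues r modulo 22 with r³ ≡ 5 (mod 22) are exactly {3}, and each is ≡ 3 (mod 11).

Only the converse holds.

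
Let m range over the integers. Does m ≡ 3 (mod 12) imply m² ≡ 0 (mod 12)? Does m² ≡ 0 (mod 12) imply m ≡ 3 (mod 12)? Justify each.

(→) This fails: take m = 3. Then 3 ≡ 3 (mod 12), but 3² = 9 ≡ 9 (mod 12), not 0.

(←) This fails: take m = 0. Then 0² = 0 ≡ 0 (mod 12), yet 0 ≡ 0 (mod 12), not 3.

Neither direction holds.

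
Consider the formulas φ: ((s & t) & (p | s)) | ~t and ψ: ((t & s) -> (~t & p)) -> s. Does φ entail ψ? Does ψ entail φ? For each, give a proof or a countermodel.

(→) This fails. Under t = F, p = F, s = F, the left side is true but the right side is false.

(←) Assume the antecedent. If t is true, the antecedent forces (t = T, p = F, s = T) or (t = T, p = T, s = T), and ((s & t) & (p | s)) | ~t holds there. If t is false, ((s & t) & (p | s)) | ~t reduces to true regardless of the other variables. Either way ((s & t) & (p | s)) | ~t holds.

Not equivalent: only (⇐) holds.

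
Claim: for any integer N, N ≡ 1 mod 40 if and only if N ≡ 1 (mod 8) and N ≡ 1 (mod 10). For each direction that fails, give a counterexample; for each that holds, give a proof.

(⟹) Suppose N ≡ 1 (mod 40); write N = 40j + 1. Since 8 ∣ 40, reducing mod 8 gives N ≡ 1 (mod 8); since 10 ∣ 40, reducing mod 10 gives N ≡ 1 (mod 10).

(⟸) Conversely, if N ≡ 1 (mod 8) and N ≡ 1 (mod 10), then by the Chinese remainder theorem N ≡ 1 (mod 40). This is exactly N ≡ 1 (mod 40).

Both directions hold; the statement is true.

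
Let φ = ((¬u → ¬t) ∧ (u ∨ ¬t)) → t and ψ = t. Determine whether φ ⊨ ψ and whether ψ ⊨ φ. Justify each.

The biconditional holds.

Forward direction. Assume the antecedent. If u is true, the antecedent forces (u = T, t = T), and t holds there. If u is false, the antecedent forces (u = F, t = T), and t holds there. Either way t holds.

Converse. Assume the antecedent. If u is true, the antecedent forces (u = T, t = T), and ((¬u → ¬t) ∧ (u ∨ ¬t)) → t holds there. If u is false, the antecedent forces (u = F, t = T), and ((¬u → ¬t) ∧ (u ∨ ¬t)) → t holds there. Either way ((¬u → ¬t) ∧ (u ∨ ¬t)) → t holds.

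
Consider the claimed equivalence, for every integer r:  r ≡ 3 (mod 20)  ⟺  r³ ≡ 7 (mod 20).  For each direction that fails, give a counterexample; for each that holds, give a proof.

The biconditional holds.

Converse. Suppose r³ ≡ 7 (mod 20). The only residue r in {0, …, 19} with r³ ≡ 7 (mod 20) is r = 3, so r ≡ 3 (mod 20).

Forward direction. Suppose r ≡ 3 (mod 20). Write r = 20j + 3. Then (20j + 3)³ = 8000j³ + 3600j² + 540j + 27 = 20(400j³ + 180j² + 27j + 1) + 7, so r³ ≡ 7 (mod 20).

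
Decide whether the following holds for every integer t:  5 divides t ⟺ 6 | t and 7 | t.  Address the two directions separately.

Both directions fail.

(⟹) This fails: take t = 5. Certainly 5 ∣ 5, but 6 ∤ 5.

(⟸) This fails: take t = 42. Both 6 ∣ 42 and 7 ∣ 42, yet 42 is not a multiple of 5 (since 42 = 8·5 + 2), so 5 ∤ 42.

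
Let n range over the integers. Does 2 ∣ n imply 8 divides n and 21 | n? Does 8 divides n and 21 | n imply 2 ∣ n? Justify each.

Only the reverse direction holds.

(⟹) This fails: take n = 2. Certainly 2 ∣ 2, but 8 ∤ 2.

(⟸) Suppose 8 ∣ n and 21 ∣ n. Any common multiple of 8 and 21 is a multiple of their lcm; here gcd(8, 21) = 1, so lcm(8, 21) = 8·21 = 168, so 168 ∣ n. Since 2 ∣ 168, it follows that 2 ∣ n.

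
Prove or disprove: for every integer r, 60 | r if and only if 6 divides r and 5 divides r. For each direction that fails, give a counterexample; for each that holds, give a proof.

Not equivalent: only (⇒) holds.

(⟹) If 60 ∣ r, write r = 60q. Since 60 = 10·6, r = 6·(10q), so 6 ∣ r; and since 60 = 12·5, r = 5·(12q), so 5 ∣ r.

(⟸) This fails: take r = 30. Both 6 ∣ 30 and 5 ∣ 30, yet 30 is not a multiple of 60 (since 30 = 0·60 + 30), so 60 ∤ 30.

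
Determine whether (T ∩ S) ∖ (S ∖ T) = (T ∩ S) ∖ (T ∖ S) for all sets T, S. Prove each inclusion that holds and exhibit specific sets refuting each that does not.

(⟹) Let x ∈ (T ∩ S) ∖ (S ∖ T). Then x ∈ T ∩ S, from which x ∈ (T ∩ S) ∖ (T ∖ S).

(⟸) Let x ∈ (T ∩ S) ∖ (T ∖ S). Then x ∈ T ∩ S, from which x ∈ (T ∩ S) ∖ (S ∖ T).

Both inclusions hold; the sets are equal.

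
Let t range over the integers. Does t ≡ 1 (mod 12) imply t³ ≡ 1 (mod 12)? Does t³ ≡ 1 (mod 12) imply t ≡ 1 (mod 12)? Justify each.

The biconditional holds.

[⇐] For the converse, argue contrapositively. If t ≢ 1 (mod 12), then t is congruent to one of 0, 2, 3, 4, 5, 6, 7, 8, 9, 10, 11 modulo 12, and these give t³ ≡ 0, 8, 3, 4, 5, 0, 7, 8, 9, 4, 11 respectively — never 1.

[⇒] Suppose t ≡ 1 (mod 12). Write t = 12j + 1. Then (12j + 1)³ = 1728j³ + 432j² + 36j + 1 = 12(144j³ + 36j² + 3j) + 1, so t³ ≡ 1 (mod 12).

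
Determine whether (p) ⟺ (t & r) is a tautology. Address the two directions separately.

(→) This fails. Under t = F, r = F, p = T, the left side is true but the right side is false.

(←) This fails. Under t = T, r = T, p = F, the left side is false but the right side is true.

Both directions fail.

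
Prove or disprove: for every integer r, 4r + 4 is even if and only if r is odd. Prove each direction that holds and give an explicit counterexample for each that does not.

Only the converse holds.

(⟹) This fails: take r = 2. Then 4r + 4 = 12, which is even, yet r = 2 is even, not odd.

(⟸) Suppose r is odd. Since 4 is even, 4r is even for every r, so 4r + 4 has the same parity as 4, which is even. Hence 4r + 4 is even.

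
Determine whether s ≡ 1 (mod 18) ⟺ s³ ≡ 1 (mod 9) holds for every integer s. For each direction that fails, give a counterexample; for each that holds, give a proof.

Only the forward direction holds.

(→) Suppose s ≡ 1 (mod 18). Then s³ ≡ 1³ = 1 (mod 18), and since 9 ∣ 18, also s³ ≡ 1 (mod 9).

(←) This fails: take s = 4. Then 4³ = 64 ≡ 1 (mod 9), yet 4 ≡ 4 (mod 18), not 1.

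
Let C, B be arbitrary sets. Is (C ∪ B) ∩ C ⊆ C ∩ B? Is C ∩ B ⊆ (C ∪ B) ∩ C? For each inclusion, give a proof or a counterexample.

Only the reverse inclusion holds.

(⊆) This inclusion fails. Take C = {1}, B = ∅; then 1 ∈ (C ∪ B) ∩ C but 1 ∉ C ∩ B.

(⊇) Let x ∈ C ∩ B. Then x ∈ C ∩ B, from which x ∈ (C ∪ B) ∩ C.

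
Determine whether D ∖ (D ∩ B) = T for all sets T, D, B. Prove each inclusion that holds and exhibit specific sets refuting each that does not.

Forward inclusion. This inclusion fails. Take T = ∅, D = {1}, B = ∅; then 1 ∈ D ∖ (D ∩ B) but 1 ∉ T.

Reverse inclusion. This inclusion fails. Take T = {1}, D = ∅, B = ∅; then 1 ∈ T but 1 ∉ D ∖ (D ∩ B).

Both inclusions fail.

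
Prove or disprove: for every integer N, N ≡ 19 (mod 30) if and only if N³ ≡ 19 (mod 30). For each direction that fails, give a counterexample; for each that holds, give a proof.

Both directions hold.

Forward direction. Suppose N ≡ 19 (mod 30). Write N = 30j + 19. Then (30j + 19)³ = 27000j³ + 51300j² + 32490j + 6859 = 30(900j³ + 1710j² + 1083j + 228) + 19, so N³ ≡ 19 (mod 30).

Converse. Suppose N³ ≡ 19 (mod 30). The only residue r in {0, …, 29} with r³ ≡ 19 (mod 30) is r = 19, so N ≡ 19 (mod 30).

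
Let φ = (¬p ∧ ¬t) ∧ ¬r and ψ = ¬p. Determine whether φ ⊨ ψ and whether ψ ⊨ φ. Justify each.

(⇒) holds; (⇐) fails.

Forward direction. Assume the antecedent. If t is true, the antecedent cannot hold. If t is false, the antecedent forces (t = F, r = F, p = F), and ¬p holds there. Either way ¬p holds.

Converse. This fails. Under t = T, r = F, p = F, the left side is false but the right side is true.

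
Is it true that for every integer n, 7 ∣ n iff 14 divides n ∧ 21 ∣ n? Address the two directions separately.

(←) Suppose 14 ∣ n and 21 ∣ n. Any common multiple of 14 and 21 is a multiple of their lcm; here lcm(14, 21) = 14·21/gcd(14, 21) = 294/7 = 42, so 42 ∣ n. Since 7 ∣ 42, it follows that 7 ∣ n.

(→) This fails: take n = 7. Certainly 7 ∣ 7, but 14 ∤ 7.

Only the reverse direction holds.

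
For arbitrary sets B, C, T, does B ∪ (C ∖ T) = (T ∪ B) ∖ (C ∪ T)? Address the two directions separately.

(⊆) This inclusion fails. Take B = ∅, C = {1}, T = ∅; then 1 ∈ B ∪ (C ∖ T) but 1 ∉ (T ∪ B) ∖ (C ∪ T).

(⊇) Let x ∈ (T ∪ B) ∖ (C ∪ T). Then x ∈ B and x ∉ C, T, from which x ∈ B ∪ (C ∖ T).

Only the reverse inclusion holds.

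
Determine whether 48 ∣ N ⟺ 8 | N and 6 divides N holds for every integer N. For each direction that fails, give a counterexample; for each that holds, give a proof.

Only the forward implication holds.

(←) This fails: take N = 24. Both 8 ∣ 24 and 6 ∣ 24, yet 24 is not a multiple of 48 (since 24 = 0·48 + 24), so 48 ∤ 24.

(→) If 48 ∣ N, write N = 48q. Since 48 = 6·8, N = 8·(6q), so 8 ∣ N; and since 48 = 8·6, N = 6·(8q), so 6 ∣ N.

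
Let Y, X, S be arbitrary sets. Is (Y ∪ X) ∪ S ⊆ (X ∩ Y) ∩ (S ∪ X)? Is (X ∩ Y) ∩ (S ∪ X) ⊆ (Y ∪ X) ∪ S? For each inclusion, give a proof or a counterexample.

Only the reverse inclusion holds.

(⊆) This inclusion fails. Take Y = {1}, X = ∅, S = ∅; then 1 ∈ (Y ∪ X) ∪ S but 1 ∉ (X ∩ Y) ∩ (S ∪ X).

(⊇) Let x ∈ (X ∩ Y) ∩ (S ∪ X). Then either x ∈ Y ∩ X and x ∉ S; or x ∈ Y ∩ X ∩ S. In each case x ∈ (Y ∪ X) ∪ S, so (X ∩ Y) ∩ (S ∪ X) ⊆ (Y ∪ X) ∪ S.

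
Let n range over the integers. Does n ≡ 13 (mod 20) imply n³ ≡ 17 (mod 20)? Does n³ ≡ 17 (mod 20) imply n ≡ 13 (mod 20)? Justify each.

Both directions hold.

(⇐) Suppose n³ ≡ 17 (mod 20). The only residue r in {0, …, 19} with r³ ≡ 17 (mod 20) is r = 13, so n ≡ 13 (mod 20).

(⇒) Suppose n ≡ 13 (mod 20). Write n = 20j + 13. Then (20j + 13)³ = 8000j³ + 15600j² + 10140j + 2197 = 20(400j³ + 780j² + 507j + 109) + 17, so n³ ≡ 17 (mod 20).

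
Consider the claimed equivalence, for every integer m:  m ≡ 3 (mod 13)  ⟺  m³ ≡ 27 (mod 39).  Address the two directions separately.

Both directions fail.

Forward direction. This fails: take m = 16. Then 16 ≡ 3 (mod 13), but 16³ = 4096 ≡ 1 (mod 39), not 27.

Converse. This fails: take m = 9. Then 9³ = 729 ≡ 27 (mod 39), yet 9 ≡ 9 (mod 13), not 3.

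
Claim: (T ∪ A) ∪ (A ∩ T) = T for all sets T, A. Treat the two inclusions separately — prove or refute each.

(⟹) This inclusion fails. Take T = ∅, A = {1}; then 1 ∈ (T ∪ A) ∪ (A ∩ T) but 1 ∉ T.

(⟸) Let x ∈ T. Then either x ∈ T and x ∉ A; or x ∈ T ∩ A. In each case x ∈ (T ∪ A) ∪ (A ∩ T), so T ⊆ (T ∪ A) ∪ (A ∩ T).

Only the reverse inclusion holds.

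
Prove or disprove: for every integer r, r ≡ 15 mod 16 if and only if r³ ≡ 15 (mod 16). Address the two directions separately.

Both directions hold; the statement is true.

(→) Suppose r ≡ 15 mod 16. Write r = 16j + 15. Then (16j + 15)³ = 4096j³ + 11520j² + 10800j + 3375 = 16(256j³ + 720j² + 675j + 210) + 15, so r³ ≡ 15 (mod 16).

(←) Conversely, suppose r³ ≡ 15 (mod 16). The only residue r in {0, …, 15} with r³ ≡ 15 (mod 16) is r = 15, so r ≡ 15 (mod 16).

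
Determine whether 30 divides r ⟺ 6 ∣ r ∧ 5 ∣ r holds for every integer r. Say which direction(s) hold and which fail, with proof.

The biconditional holds.

(⟹) If 30 ∣ r, write r = 30q. Since 30 = 5·6, r = 6·(5q), so 6 ∣ r; and since 30 = 6·5, r = 5·(6q), so 5 ∣ r.

(⟸) Suppose 6 ∣ r and 5 ∣ r. Any common multiple of 6 and 5 is a multiple of their lcm; here gcd(6, 5) = 1, so lcm(6, 5) = 6·5 = 30, so 30 ∣ r.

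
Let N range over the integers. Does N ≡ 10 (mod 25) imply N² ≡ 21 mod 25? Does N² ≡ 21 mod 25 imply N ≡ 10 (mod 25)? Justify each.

(⟹) This fails: take N = 10. Then 10 ≡ 10 (mod 25), but 10² = 100 ≡ 0 (mod 25), not 21.

(⟸) This fails: take N = 11. Then 11² = 121 ≡ 21 (mod 25), yet 11 ≡ 11 (mod 25), not 10.

Both directions fail.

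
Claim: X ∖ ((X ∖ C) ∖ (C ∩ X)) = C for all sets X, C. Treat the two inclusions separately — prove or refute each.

The sets are not equal: only the forward inclusion holds.

Forward inclusion. Let x ∈ X ∖ ((X ∖ C) ∖ (C ∩ X)). Then x ∈ X ∩ C, from which x ∈ C.

Reverse inclusion. This inclusion fails. Take X = ∅, C = {1}; then 1 ∈ C but 1 ∉ X ∖ ((X ∖ C) ∖ (C ∩ X)).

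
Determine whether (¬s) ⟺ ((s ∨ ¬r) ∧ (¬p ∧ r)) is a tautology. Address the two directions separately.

Neither implication holds.

(⟹) This fails. Under r = F, p = F, s = F, the left side is true but the right side is false.

(⟸) This fails. Under r = T, p = F, s = T, the left side is false but the right side is true.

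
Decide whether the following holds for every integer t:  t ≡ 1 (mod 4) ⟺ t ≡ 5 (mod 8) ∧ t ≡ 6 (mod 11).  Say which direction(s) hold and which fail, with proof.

The forward direction fails; the converse holds.

(⇐) If t ≡ 5 (mod 8) and t ≡ 6 (mod 11), then by the Chinese remainder theorem t ≡ 61 (mod 88). Since 61 ≡ 1 (mod 4) and 4 ∣ 88, we get t ≡ 1 (mod 4).

(⇒) This fails: t = 1 gives 1 ≡ 1 (mod 4) but 1 ≡ 1 (mod 8), so the conjunction on the right does not hold.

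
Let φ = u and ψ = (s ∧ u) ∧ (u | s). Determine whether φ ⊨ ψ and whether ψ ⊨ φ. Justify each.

(⇒) fails; (⇐) holds.

(⇐) Assume the antecedent. If u is true, u reduces to true regardless of the other variables. If u is false, the antecedent cannot hold. Either way u holds.

(⇒) This fails. Under u = T, s = F, the left side is true but the right side is false.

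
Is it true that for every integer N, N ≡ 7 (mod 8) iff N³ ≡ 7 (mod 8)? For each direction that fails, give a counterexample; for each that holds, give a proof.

(→) Suppose N ≡ 7 (mod 8). Write N = 8j + 7. Then (8j + 7)³ = 512j³ + 1344j² + 1176j + 343 = 8(64j³ + 168j² + 147j + 42) + 7, so N³ ≡ 7 (mod 8).

(←) Conversely, suppose N³ ≡ 7 (mod 8). The only residue r in {0, …, 7} with r³ ≡ 7 (mod 8) is r = 7, so N ≡ 7 (mod 8).

Both directions hold.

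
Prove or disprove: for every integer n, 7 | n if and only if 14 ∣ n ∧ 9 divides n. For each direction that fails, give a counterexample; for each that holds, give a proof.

(⇒) fails; (⇐) holds.

[⇐] Suppose 14 ∣ n and 9 ∣ n. Any common multiple of 14 and 9 is a multiple of their lcm; here gcd(14, 9) = 1, so lcm(14, 9) = 14·9 = 126, so 126 ∣ n. Since 7 ∣ 126, it follows that 7 ∣ n.

[⇒] This fails: take n = 7. Certainly 7 ∣ 7, but 14 ∤ 7.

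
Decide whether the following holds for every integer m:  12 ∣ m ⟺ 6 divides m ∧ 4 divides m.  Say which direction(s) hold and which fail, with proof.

The biconditional holds.

[⇒] If 12 ∣ m, write m = 12q. Since 12 = 2·6, m = 6·(2q), so 6 ∣ m; and since 12 = 3·4, m = 4·(3q), so 4 ∣ m.

[⇐] Suppose 6 ∣ m and 4 ∣ m. Any common multiple of 6 and 4 is a multiple of their lcm; here lcm(6, 4) = 6·4/gcd(6, 4) = 24/2 = 12, so 12 ∣ m.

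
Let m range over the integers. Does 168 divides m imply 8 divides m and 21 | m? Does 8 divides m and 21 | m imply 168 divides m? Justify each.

(⟹) If 168 ∣ m, write m = 168q. Since 168 = 21·8, m = 8·(21q), so 8 ∣ m; and since 168 = 8·21, m = 21·(8q), so 21 ∣ m.

(⟸) Suppose 8 ∣ m and 21 ∣ m. Any common multiple of 8 and 21 is a multiple of their lcm; here gcd(8, 21) = 1, so lcm(8, 21) = 8·21 = 168, so 168 ∣ m.

Equivalent; both directions hold.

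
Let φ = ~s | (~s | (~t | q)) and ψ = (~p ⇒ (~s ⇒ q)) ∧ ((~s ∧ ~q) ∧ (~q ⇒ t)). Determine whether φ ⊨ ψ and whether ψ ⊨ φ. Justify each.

Not equivalent: only (⇐) holds.

Converse. Assume the antecedent. If q is true, the antecedent cannot hold. If q is false, the antecedent forces (q = F, p = T, s = F, t = T), and ~s | (~s | (~t | q)) holds there. Either way ~s | (~s | (~t | q)) holds.

Forward direction. This fails. Under q = F, p = F, s = F, t = F, the left side is true but the right side is false.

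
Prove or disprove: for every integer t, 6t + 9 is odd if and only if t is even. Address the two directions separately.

(⟹) This fails: take t = 7. Then 6t + 9 = 51, which is odd, yet t = 7 is odd, not even.

(⟸) Suppose t is even. Since 6 is even, 6t is even for every t, so 6t + 9 has the same parity as 9, which is odd. Hence 6t + 9 is odd.

(⇒) fails; (⇐) holds.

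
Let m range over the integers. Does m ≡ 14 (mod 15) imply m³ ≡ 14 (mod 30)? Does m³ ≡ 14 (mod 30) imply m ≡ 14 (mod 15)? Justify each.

(⇒) fails; (⇐) holds.

(→) This fails: take m = 29. Then 29 ≡ 14 (mod 15), but 29³ = 24389 ≡ 29 (mod 30), not 14.

(←) Conversely, the residues r modulo 30 with r³ ≡ 14 (mod 30) are exactly {14}, and each is ≡ 14 (mod 15).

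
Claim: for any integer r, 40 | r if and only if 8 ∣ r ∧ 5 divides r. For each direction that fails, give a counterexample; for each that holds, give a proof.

Both directions hold; the statement is true.

(←) Suppose 8 ∣ r and 5 ∣ r. Any common multiple of 8 and 5 is a multiple of their lcm; here gcd(8, 5) = 1, so lcm(8, 5) = 8·5 = 40, so 40 ∣ r.

(→) If 40 ∣ r, write r = 40q. Since 40 = 5·8, r = 8·(5q), so 8 ∣ r; and since 40 = 8·5, r = 5·(8q), so 5 ∣ r.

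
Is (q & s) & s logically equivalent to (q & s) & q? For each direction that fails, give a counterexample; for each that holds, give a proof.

(←) Assume the antecedent. If s is true, the antecedent forces (s = T, q = T), and (q & s) & s holds there. If s is false, the antecedent cannot hold. Either way (q & s) & s holds.

(→) Assume the antecedent. If s is true, the antecedent forces (s = T, q = T), and (q & s) & q holds there. If s is false, the antecedent cannot hold. Either way (q & s) & q holds.

Both directions hold.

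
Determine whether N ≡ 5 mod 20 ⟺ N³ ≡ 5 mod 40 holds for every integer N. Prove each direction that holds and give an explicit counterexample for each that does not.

(→) This fails: take N = 25. Then 25 ≡ 5 (mod 20), but 25³ = 15625 ≡ 25 (mod 40), not 5.

(←) Conversely, the residues r modulo 40 with r³ ≡ 5 (mod 40) are exactly {5}, and each is ≡ 5 (mod 20).

Only the reverse direction holds.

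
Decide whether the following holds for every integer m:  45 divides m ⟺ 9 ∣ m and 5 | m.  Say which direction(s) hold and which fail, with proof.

(⇒) If 45 ∣ m, write m = 45q. Since 45 = 5·9, m = 9·(5q), so 9 ∣ m; and since 45 = 9·5, m = 5·(9q), so 5 ∣ m.

(⇐) Suppose 9 ∣ m and 5 ∣ m. Any common multiple of 9 and 5 is a multiple of their lcm; here gcd(9, 5) = 1, so lcm(9, 5) = 9·5 = 45, so 45 ∣ m.

The biconditional holds.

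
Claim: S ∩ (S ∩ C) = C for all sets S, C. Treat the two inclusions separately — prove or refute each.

Forward inclusion. Let x ∈ S ∩ (S ∩ C). Then x ∈ S ∩ C, from which x ∈ C.

Reverse inclusion. This inclusion fails. Take S = ∅, C = {1}; then 1 ∈ C but 1 ∉ S ∩ (S ∩ C).

Only the forward inclusion holds.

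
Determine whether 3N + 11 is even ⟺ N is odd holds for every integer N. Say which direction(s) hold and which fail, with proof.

Forward direction. Suppose 3N + 11 is even. Since 3 is odd, 3N and N have the same parity, so 3N + 11 ≡ N + 11 (mod 2). As 11 is odd, 3N + 11 is even exactly when N is odd. Thus N is odd.

Converse. Suppose N is odd; write N = 2j + 1. Then 3N + 11 = 3·(2j + 1) + 11 = 2·3j + 14, which is even.

Equivalent; both directions hold.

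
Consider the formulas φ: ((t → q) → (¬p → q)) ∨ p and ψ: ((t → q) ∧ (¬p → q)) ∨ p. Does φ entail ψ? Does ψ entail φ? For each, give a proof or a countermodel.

(→) This fails. Under q = F, t = T, p = F, the left side is true but the right side is false.

(←) Assume the antecedent. If q is true, ((t → q) → (¬p → q)) ∨ p reduces to true regardless of the other variables. If q is false, the antecedent forces (q = F, t = F, p = T) or (q = F, t = T, p = T), and ((t → q) → (¬p → q)) ∨ p holds there. Either way ((t → q) → (¬p → q)) ∨ p holds.

Not equivalent: only (⇐) holds.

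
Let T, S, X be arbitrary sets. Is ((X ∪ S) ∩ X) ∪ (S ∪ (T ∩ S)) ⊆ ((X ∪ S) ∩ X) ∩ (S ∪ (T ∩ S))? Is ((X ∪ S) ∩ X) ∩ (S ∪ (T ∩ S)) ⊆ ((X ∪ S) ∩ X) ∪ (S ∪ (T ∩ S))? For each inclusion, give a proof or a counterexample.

Only the reverse inclusion holds.

Reverse inclusion. Let x ∈ ((X ∪ S) ∩ X) ∩ (S ∪ (T ∩ S)). Then either x ∈ S ∩ X and x ∉ T; or x ∈ T ∩ S ∩ X. In each case x ∈ ((X ∪ S) ∩ X) ∪ (S ∪ (T ∩ S)), so ((X ∪ S) ∩ X) ∩ (S ∪ (T ∩ S)) ⊆ ((X ∪ S) ∩ X) ∪ (S ∪ (T ∩ S)).

Forward inclusion. This inclusion fails. Take T = ∅, S = {1}, X = ∅; then 1 ∈ ((X ∪ S) ∩ X) ∪ (S ∪ (T ∩ S)) but 1 ∉ ((X ∪ S) ∩ X) ∩ (S ∪ (T ∩ S)).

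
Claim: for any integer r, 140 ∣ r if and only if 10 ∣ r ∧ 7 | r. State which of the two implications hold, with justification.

Only the forward direction holds.

(⟸) This fails: take r = 70. Both 10 ∣ 70 and 7 ∣ 70, yet 70 is not a multiple of 140 (since 70 = 0·140 + 70), so 140 ∤ 70.

(⟹) If 140 ∣ r, write r = 140q. Since 140 = 14·10, r = 10·(14q), so 10 ∣ r; and since 140 = 20·7, r = 7·(20q), so 7 ∣ r.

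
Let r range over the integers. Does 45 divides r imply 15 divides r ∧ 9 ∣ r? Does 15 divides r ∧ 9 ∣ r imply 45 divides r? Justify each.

(←) Suppose 15 ∣ r and 9 ∣ r. Any common multiple of 15 and 9 is a multiple of their lcm; here lcm(15, 9) = 15·9/gcd(15, 9) = 135/3 = 45, so 45 ∣ r.

(→) If 45 ∣ r, write r = 45q. Since 45 = 3·15, r = 15·(3q), so 15 ∣ r; and since 45 = 5·9, r = 9·(5q), so 9 ∣ r.

Equivalent; both directions hold.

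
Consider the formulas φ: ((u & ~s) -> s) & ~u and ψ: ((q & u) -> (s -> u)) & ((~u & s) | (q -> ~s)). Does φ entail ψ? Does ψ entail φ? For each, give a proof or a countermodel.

Only the forward implication holds.

Converse. This fails. Under s = F, u = T, q = F, the left side is false but the right side is true.

Forward direction. Assume the antecedent. If s is true, the antecedent forces (s = T, u = F, q = F) or (s = T, u = F, q = T), and the consequent holds there. If s is false, the consequent reduces to true regardless of the other variables. Either way the consequent holds.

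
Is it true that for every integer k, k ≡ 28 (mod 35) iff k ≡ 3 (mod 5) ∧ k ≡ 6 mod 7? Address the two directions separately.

[⇒] This fails: k = 28 gives 28 ≡ 28 (mod 35) but 28 ≡ 0 (mod 7), so the conjunction on the right does not hold.

[⇐] This fails: k = 13 satisfies both congruences on the right (13 ≡ 3 mod 5 and 13 ≡ 6 mod 7) yet 13 ≡ 13 (mod 35), not 28.

(⇒) fails and (⇐) fails.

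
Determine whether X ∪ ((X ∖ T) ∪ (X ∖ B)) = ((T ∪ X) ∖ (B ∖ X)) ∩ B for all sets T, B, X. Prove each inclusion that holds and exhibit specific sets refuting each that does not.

(⟹) This inclusion fails. Take T = ∅, B = ∅, X = {1}; then 1 ∈ X ∪ ((X ∖ T) ∪ (X ∖ B)) but 1 ∉ ((T ∪ X) ∖ (B ∖ X)) ∩ B.

(⟸) Let x ∈ ((T ∪ X) ∖ (B ∖ X)) ∩ B. Then either x ∈ B ∩ X and x ∉ T; or x ∈ T ∩ B ∩ X. In each case x ∈ X ∪ ((X ∖ T) ∪ (X ∖ B)), so ((T ∪ X) ∖ (B ∖ X)) ∩ B ⊆ X ∪ ((X ∖ T) ∪ (X ∖ B)).

The sets are not equal: only the reverse inclusion holds.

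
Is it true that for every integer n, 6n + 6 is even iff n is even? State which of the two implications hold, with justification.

The forward direction fails; the converse holds.

[⇒] This fails: take n = 3. Then 6n + 6 = 24, which is even, yet n = 3 is odd, not even.

[⇐] Suppose n is even. Since 6 is even, 6n is even for every n, so 6n + 6 has the same parity as 6, which is even. Hence 6n + 6 is even.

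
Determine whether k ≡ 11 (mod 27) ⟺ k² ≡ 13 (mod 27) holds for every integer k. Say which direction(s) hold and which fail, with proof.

Only the forward direction holds.

[⇒] Suppose k ≡ 11 (mod 27). Write k = 27j + 11. Then (27j + 11)² = 729j² + 594j + 121 = 27(27j² + 22j + 4) + 13, so k² ≡ 13 (mod 27).

[⇐] This fails: take k = 16. Then 16² = 256 ≡ 13 (mod 27), yet 16 ≡ 16 (mod 27), not 11.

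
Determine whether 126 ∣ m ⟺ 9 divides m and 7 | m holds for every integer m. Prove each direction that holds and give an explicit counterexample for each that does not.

Forward direction. If 126 ∣ m, write m = 126q. Since 126 = 14·9, m = 9·(14q), so 9 ∣ m; and since 126 = 18·7, m = 7·(18q), so 7 ∣ m.

Converse. This fails: take m = 63. Both 9 ∣ 63 and 7 ∣ 63, yet 63 is not a multiple of 126 (since 63 = 0·126 + 63), so 126 ∤ 63.

(⇒) holds; (⇐) fails.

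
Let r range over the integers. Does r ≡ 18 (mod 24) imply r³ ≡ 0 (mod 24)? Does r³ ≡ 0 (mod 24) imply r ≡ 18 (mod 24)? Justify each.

[⇒] Suppose r ≡ 18 (mod 24). Write r = 24j + 18. Then (24j + 18)³ = 13824j³ + 31104j² + 23328j + 5832 = 24(576j³ + 1296j² + 972j + 243) + 0, so r³ ≡ 0 (mod 24).

[⇐] This fails: take r = 0. Then 0³ = 0 ≡ 0 (mod 24), yet 0 ≡ 0 (mod 24), not 18.

Only the forward implication holds.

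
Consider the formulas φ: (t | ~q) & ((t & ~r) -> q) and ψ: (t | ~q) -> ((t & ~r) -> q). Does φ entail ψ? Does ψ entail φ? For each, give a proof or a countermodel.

The forward direction holds; the converse fails.

(⟹) Assume the antecedent. If r is true, (t | ~q) -> ((t & ~r) -> q) reduces to true regardless of the other variables. If r is false, the antecedent forces (r = F, t = F, q = F) or (r = F, t = T, q = T), and (t | ~q) -> ((t & ~r) -> q) holds there. Either way (t | ~q) -> ((t & ~r) -> q) holds.

(⟸) This fails. Under r = F, t = F, q = T, the left side is false but the right side is true.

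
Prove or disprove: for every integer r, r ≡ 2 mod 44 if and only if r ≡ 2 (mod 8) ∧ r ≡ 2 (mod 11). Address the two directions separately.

Only the converse holds.

[⇒] This fails: r = 46 gives 46 ≡ 2 (mod 44) but 46 ≡ 6 (mod 8), so the conjunction on the right does not hold.

[⇐] Conversely, if r ≡ 2 (mod 8) and r ≡ 2 (mod 11), then by the Chinese remainder theorem r ≡ 2 (mod 88). Since 2 ≡ 2 (mod 44) and 44 ∣ 88, we get r ≡ 2 (mod 44).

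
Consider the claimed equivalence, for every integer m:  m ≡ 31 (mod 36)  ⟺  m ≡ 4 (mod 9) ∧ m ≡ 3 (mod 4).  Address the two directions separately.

Equivalent; both directions hold.

(⟹) Suppose m ≡ 31 (mod 36); write m = 36j + 31. Since 9 ∣ 36, reducing mod 9 gives m ≡ 31 ≡ 4 (mod 9); since 4 ∣ 36, reducing mod 4 gives m ≡ 31 ≡ 3 (mod 4).

(⟸) Conversely, if m ≡ 4 (mod 9) and m ≡ 3 (mod 4), then by the Chinese remainder theorem m ≡ 31 (mod 36). This is exactly m ≡ 31 (mod 36).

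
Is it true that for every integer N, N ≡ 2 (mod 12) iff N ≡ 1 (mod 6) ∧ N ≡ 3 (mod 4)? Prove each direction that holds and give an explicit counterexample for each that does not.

Both directions fail.

(⟹) This fails: N = 2 gives 2 ≡ 2 (mod 12) but 2 ≡ 2 (mod 6), so the conjunction on the right does not hold.

(⟸) This fails: N = 7 satisfies both congruences on the right (7 ≡ 1 mod 6 and 7 ≡ 3 mod 4) yet 7 ≡ 7 (mod 12), not 2.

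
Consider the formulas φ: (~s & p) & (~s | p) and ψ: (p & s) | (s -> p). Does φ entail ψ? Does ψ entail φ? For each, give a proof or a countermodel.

(⇐) This fails. Under p = F, s = F, the left side is false but the right side is true.

(⇒) Assume the antecedent. If p is true, (p & s) | (s -> p) reduces to true regardless of the other variables. If p is false, the antecedent cannot hold. Either way (p & s) | (s -> p) holds.

Not equivalent: only (⇒) holds.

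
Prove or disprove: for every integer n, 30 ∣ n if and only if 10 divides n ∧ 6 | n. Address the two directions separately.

[⇒] If 30 ∣ n, write n = 30q. Since 30 = 3·10, n = 10·(3q), so 10 ∣ n; and since 30 = 5·6, n = 6·(5q), so 6 ∣ n.

[⇐] Suppose 10 ∣ n and 6 ∣ n. Any common multiple of 10 and 6 is a multiple of their lcm; here lcm(10, 6) = 10·6/gcd(10, 6) = 60/2 = 30, so 30 ∣ n.

Both implications hold.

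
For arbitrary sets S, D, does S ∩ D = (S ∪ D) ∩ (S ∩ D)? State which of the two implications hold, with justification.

(⟹) Let x ∈ S ∩ D. Then x ∈ S ∩ D, from which x ∈ (S ∪ D) ∩ (S ∩ D).

(⟸) Let x ∈ (S ∪ D) ∩ (S ∩ D). Then x ∈ S ∩ D, from which x ∈ S ∩ D.

Both inclusions hold.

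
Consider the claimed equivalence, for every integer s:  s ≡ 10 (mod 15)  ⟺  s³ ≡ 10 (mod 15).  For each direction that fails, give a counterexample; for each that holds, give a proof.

Both directions hold.

(⟹) Suppose s ≡ 10 (mod 15). Write s = 15j + 10. Then (15j + 10)³ = 3375j³ + 6750j² + 4500j + 1000 = 15(225j³ + 450j² + 300j + 66) + 10, so s³ ≡ 10 (mod 15).

(⟸) Conversely, suppose s³ ≡ 10 (mod 15). The only residue r in {0, …, 14} with r³ ≡ 10 (mod 15) is r = 10, so s ≡ 10 (mod 15).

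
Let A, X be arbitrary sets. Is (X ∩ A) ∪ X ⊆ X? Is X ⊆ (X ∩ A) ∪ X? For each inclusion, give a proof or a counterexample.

Forward inclusion. Let x ∈ (X ∩ A) ∪ X. Then either x ∈ X and x ∉ A; or x ∈ A ∩ X. In each case x ∈ X, so (X ∩ A) ∪ X ⊆ X.

Reverse inclusion. Let x ∈ X. Then either x ∈ X and x ∉ A; or x ∈ A ∩ X. In each case x ∈ (X ∩ A) ∪ X, so X ⊆ (X ∩ A) ∪ X.

Both inclusions hold.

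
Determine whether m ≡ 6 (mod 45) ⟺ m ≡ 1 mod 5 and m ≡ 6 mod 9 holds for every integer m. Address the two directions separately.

Equivalent; both directions hold.

(⇒) Suppose m ≡ 6 (mod 45); write m = 45j + 6. Since 5 ∣ 45, reducing mod 5 gives m ≡ 6 ≡ 1 (mod 5); since 9 ∣ 45, reducing mod 9 gives m ≡ 6 (mod 9).

(⇐) Conversely, if m ≡ 1 (mod 5) and m ≡ 6 (mod 9), then by the Chinese remainder theorem m ≡ 6 (mod 45). This is exactly m ≡ 6 (mod 45).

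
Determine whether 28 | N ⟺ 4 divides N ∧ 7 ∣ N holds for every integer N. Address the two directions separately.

Both implications hold.

Forward direction. If 28 ∣ N, write N = 28q. Since 28 = 7·4, N = 4·(7q), so 4 ∣ N; and since 28 = 4·7, N = 7·(4q), so 7 ∣ N.

Converse. Suppose 4 ∣ N and 7 ∣ N. Any common multiple of 4 and 7 is a multiple of their lcm; here gcd(4, 7) = 1, so lcm(4, 7) = 4·7 = 28, so 28 ∣ N.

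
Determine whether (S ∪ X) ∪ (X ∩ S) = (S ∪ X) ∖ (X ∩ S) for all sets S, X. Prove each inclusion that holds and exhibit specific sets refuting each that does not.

(⊆) This inclusion fails. Take S = {1}, X = {1}; then 1 ∈ (S ∪ X) ∪ (X ∩ S) but 1 ∉ (S ∪ X) ∖ (X ∩ S).

(⊇) Let x ∈ (S ∪ X) ∖ (X ∩ S). Then either x ∈ S and x ∉ X; or x ∈ X and x ∉ S. In each case x ∈ (S ∪ X) ∪ (X ∩ S), so (S ∪ X) ∖ (X ∩ S) ⊆ (S ∪ X) ∪ (X ∩ S).

The sets are not equal: only the reverse inclusion holds.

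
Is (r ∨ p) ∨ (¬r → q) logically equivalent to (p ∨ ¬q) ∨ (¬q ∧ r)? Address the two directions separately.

(⇒) This fails. Under r = F, q = T, p = F, the left side is true but the right side is false.

(⇐) This fails. Under r = F, q = F, p = F, the left side is false but the right side is true.

Neither direction holds.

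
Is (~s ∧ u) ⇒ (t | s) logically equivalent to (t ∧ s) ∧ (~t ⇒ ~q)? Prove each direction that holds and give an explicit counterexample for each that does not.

Not equivalent: only (⇐) holds.

(⟹) This fails. Under t = F, u = F, q = F, s = F, the left side is true but the right side is false.

(⟸) Assume the antecedent. If t is true, (~s ∧ u) ⇒ (t | s) reduces to true regardless of the other variables. If t is false, the antecedent cannot hold. Either way (~s ∧ u) ⇒ (t | s) holds.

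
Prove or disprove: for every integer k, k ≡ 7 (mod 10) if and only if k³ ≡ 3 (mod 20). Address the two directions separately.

Forward direction. This fails: take k = 17. Then 17 ≡ 7 (mod 10), but 17³ = 4913 ≡ 13 (mod 20), not 3.

Converse. The residues r modulo 20 with r³ ≡ 3 (mod 20) are exactly {7}, and each is ≡ 7 (mod 10).

(⇒) fails; (⇐) holds.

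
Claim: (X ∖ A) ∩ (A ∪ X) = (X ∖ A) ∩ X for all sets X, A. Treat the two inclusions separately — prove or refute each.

Both inclusions hold.

(⊇) Let x ∈ (X ∖ A) ∩ X. Then x ∈ X and x ∉ A, from which x ∈ (X ∖ A) ∩ (A ∪ X).

(⊆) Let x ∈ (X ∖ A) ∩ (A ∪ X). Then x ∈ X and x ∉ A, from which x ∈ (X ∖ A) ∩ X.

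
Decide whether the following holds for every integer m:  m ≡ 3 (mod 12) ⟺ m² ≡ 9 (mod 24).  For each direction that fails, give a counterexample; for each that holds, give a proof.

[⇒] Suppose m ≡ 3 (mod 12). Working modulo 24, m ∈ {3, 15}; for each such r, r² ≡ 9 (mod 24).

[⇐] This fails: take m = 9. Then 9² = 81 ≡ 9 (mod 24), yet 9 ≡ 9 (mod 12), not 3.

The forward direction holds; the converse fails.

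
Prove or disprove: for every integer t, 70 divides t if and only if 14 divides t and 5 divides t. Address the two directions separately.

The biconditional holds.

(⟹) If 70 ∣ t, write t = 70q. Since 70 = 5·14, t = 14·(5q), so 14 ∣ t; and since 70 = 14·5, t = 5·(14q), so 5 ∣ t.

(⟸) Suppose 14 ∣ t and 5 ∣ t. Any common multiple of 14 and 5 is a multiple of their lcm; here gcd(14, 5) = 1, so lcm(14, 5) = 14·5 = 70, so 70 ∣ t.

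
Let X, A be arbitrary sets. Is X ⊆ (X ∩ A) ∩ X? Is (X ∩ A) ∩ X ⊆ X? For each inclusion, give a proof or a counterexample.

The sets are not equal: only the reverse inclusion holds.

Forward inclusion. This inclusion fails. Take X = {1}, A = ∅; then 1 ∈ X but 1 ∉ (X ∩ A) ∩ X.

Reverse inclusion. Let x ∈ (X ∩ A) ∩ X. Then x ∈ X ∩ A, from which x ∈ X.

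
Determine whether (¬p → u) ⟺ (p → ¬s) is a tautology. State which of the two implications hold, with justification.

Forward direction. This fails. Under s = T, p = T, u = F, the left side is true but the right side is false.

Converse. This fails. Under s = F, p = F, u = F, the left side is false but the right side is true.

Neither direction holds.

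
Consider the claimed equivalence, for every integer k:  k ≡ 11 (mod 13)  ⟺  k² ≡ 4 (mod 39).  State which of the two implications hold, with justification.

Neither implication holds.

(→) This fails: take k = 24. Then 24 ≡ 11 (mod 13), but 24² = 576 ≡ 30 (mod 39), not 4.

(←) This fails: take k = 2. Then 2² = 4 ≡ 4 (mod 39), yet 2 ≡ 2 (mod 13), not 11.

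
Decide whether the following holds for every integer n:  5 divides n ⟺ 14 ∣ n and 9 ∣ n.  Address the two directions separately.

(⟹) This fails: take n = 5. Certainly 5 ∣ 5, but 14 ∤ 5.

(⟸) This fails: take n = 126. Both 14 ∣ 126 and 9 ∣ 126, yet 126 is not a multiple of 5 (since 126 = 25·5 + 1), so 5 ∤ 126.

Both directions fail.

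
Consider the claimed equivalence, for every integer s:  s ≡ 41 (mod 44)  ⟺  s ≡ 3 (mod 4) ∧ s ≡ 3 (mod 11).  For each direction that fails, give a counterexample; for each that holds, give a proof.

(⟹) This fails: s = 41 gives 41 ≡ 41 (mod 44) but 41 ≡ 1 (mod 4), so the conjunction on the right does not hold.

(⟸) This fails: s = 3 satisfies both congruences on the right (3 ≡ 3 mod 4 and 3 ≡ 3 mod 11) yet 3 ≡ 3 (mod 44), not 41.

(⇒) fails and (⇐) fails.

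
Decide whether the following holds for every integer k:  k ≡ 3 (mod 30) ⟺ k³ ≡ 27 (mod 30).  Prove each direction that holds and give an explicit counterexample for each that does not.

Both implications hold.

Forward direction. Suppose k ≡ 3 (mod 30). Write k = 30j + 3. Then (30j + 3)³ = 27000j³ + 8100j² + 810j + 27 = 30(900j³ + 270j² + 27j) + 27, so k³ ≡ 27 (mod 30).

Converse. Suppose k³ ≡ 27 (mod 30). The only residue r in {0, …, 29} with r³ ≡ 27 (mod 30) is r = 3, so k ≡ 3 (mod 30).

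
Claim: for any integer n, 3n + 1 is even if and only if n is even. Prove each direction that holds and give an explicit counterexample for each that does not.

(⇒) fails and (⇐) fails.

(⟹) This fails: n = 3 gives 3n + 1 = 10, which is even, but 3 is odd, not even.

(⟸) This also fails: n = 0 is even, but 3n + 1 = 1 is odd, not even.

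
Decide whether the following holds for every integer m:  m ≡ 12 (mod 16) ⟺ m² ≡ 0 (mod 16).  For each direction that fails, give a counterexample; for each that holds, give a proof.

Only the forward implication holds.

(→) Suppose m ≡ 12 (mod 16). Write m = 16j + 12. Then (16j + 12)² = 256j² + 384j + 144 = 16(16j² + 24j + 9) + 0, so m² ≡ 0 (mod 16).

(←) This fails: take m = 0. Then 0² = 0 ≡ 0 (mod 16), yet 0 ≡ 0 (mod 16), not 12.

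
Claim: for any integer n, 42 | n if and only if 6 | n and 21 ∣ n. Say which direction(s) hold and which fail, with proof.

(⇒) If 42 ∣ n, write n = 42q. Since 42 = 7·6, n = 6·(7q), so 6 ∣ n; and since 42 = 2·21, n = 21·(2q), so 21 ∣ n.

(⇐) Suppose 6 ∣ n and 21 ∣ n. Any common multiple of 6 and 21 is a multiple of their lcm; here lcm(6, 21) = 6·21/gcd(6, 21) = 126/3 = 42, so 42 ∣ n.

The biconditional holds.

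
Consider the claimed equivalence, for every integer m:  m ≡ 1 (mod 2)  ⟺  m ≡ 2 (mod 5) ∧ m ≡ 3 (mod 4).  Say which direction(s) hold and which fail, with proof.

(⇒) fails; (⇐) holds.

[⇐] If m ≡ 2 (mod 5) and m ≡ 3 (mod 4), then by the Chinese remainder theorem m ≡ 7 (mod 20). Since 7 ≡ 1 (mod 2) and 2 ∣ 20, we get m ≡ 1 (mod 2).

[⇒] This fails: m = 1 gives 1 ≡ 1 (mod 2) but 1 ≡ 1 (mod 5), so the conjunction on the right does not hold.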